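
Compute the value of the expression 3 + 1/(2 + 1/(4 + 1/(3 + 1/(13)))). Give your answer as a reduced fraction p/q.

1331/386

a_0 = 3: 3/1
a_1 = 2: 7/2
a_2 = 4: 31/9
a_3 = 3: 100/29
a_4 = 13: 1331/386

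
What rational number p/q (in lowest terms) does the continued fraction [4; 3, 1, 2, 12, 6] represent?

Start with 6.
12 + 1/(6/1) = 12 + 1/6 = 73/6
2 + 1/(73/6) = 2 + 6/73 = 152/73
1 + 1/(152/73) = 1 + 73/152 = 225/152
3 + 1/(225/152) = 3 + 152/225 = 827/225
4 + 1/(827/225) = 4 + 225/827 = 3533/827

3533/827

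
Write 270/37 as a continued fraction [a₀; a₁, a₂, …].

270 ÷ 37 → quotient 7, remainder 11
37 ÷ 11 → quotient 3, remainder 4
11 ÷ 4 → quotient 2, remainder 3
4 ÷ 3 → quotient 1, remainder 1
3 ÷ 1 → quotient 3, remainder 0

[7; 3, 2, 1, 3]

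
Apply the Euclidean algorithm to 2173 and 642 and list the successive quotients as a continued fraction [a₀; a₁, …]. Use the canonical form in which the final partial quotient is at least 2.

⌊2173/642⌋ = 3, remainder 247
⌊642/247⌋ = 2, remainder 148
⌊247/148⌋ = 1, remainder 99
⌊148/99⌋ = 1, remainder 49
⌊99/49⌋ = 2, remainder 1
⌊49/1⌋ = 49, remainder 0

[3; 2, 1, 1, 2, 49]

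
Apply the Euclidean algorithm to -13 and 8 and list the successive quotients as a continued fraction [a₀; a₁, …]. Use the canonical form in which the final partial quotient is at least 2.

-13 ÷ 8 → quotient -2, remainder 3
8 ÷ 3 → quotient 2, remainder 2
3 ÷ 2 → quotient 1, remainder 1
2 ÷ 1 → quotient 2, remainder 0

[-2; 2, 1, 2]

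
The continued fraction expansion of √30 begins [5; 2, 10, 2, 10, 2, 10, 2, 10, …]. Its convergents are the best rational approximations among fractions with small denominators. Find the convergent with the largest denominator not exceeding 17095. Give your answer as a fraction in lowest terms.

55435/10121

List convergents until the denominator exceeds the bound:
a_0 = 5: 5/1  (≤ bound)
a_1 = 2: 11/2  (≤ bound)
a_2 = 10: 115/21  (≤ bound)
a_3 = 2: 241/44  (≤ bound)
a_4 = 10: 2525/461  (≤ bound)
a_5 = 2: 5291/966  (≤ bound)
a_6 = 10: 55435/10121  (≤ bound)
a_7 = 2: 116161/21208  (> 17095, stop)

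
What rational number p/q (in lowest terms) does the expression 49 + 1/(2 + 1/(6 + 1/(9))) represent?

5886/119

Compute successive convergents:
a_0 = 49: 49/1
a_1 = 2: 99/2
a_2 = 6: 643/13
a_3 = 9: 5886/119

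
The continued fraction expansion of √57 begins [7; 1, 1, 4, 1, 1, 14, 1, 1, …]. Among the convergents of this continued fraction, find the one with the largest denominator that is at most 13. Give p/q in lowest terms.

List convergents until the denominator exceeds the bound:
a_0 = 7: 7/1  (≤ bound)
a_1 = 1: 8/1  (≤ bound)
a_2 = 1: 15/2  (≤ bound)
a_3 = 4: 68/9  (≤ bound)
a_4 = 1: 83/11  (≤ bound)
a_5 = 1: 151/20  (> 13, stop)

83/11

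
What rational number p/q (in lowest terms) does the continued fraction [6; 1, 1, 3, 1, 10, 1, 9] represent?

Build up convergents one term at a time:
a_0 = 6: 6/1
a_1 = 1: 7/1
a_2 = 1: 13/2
a_3 = 3: 46/7
a_4 = 1: 59/9
a_5 = 10: 636/97
a_6 = 1: 695/106
a_7 = 9: 6891/1051

6891/1051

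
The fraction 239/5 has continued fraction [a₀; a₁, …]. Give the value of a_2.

Apply division with remainder until the remainder is 0:
⌊239/5⌋ = 47, remainder 4
⌊5/4⌋ = 1, remainder 1
⌊4/1⌋ = 4, remainder 0

4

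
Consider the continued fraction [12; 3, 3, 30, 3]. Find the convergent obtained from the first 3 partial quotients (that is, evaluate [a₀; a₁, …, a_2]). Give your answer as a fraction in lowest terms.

Start with 3.
3 + 1/(3/1) = 3 + 1/3 = 10/3
12 + 1/(10/3) = 12 + 3/10 = 123/10

123/10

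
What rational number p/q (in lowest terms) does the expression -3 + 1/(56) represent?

Compute successive convergents:
a_0 = -3: -3/1
a_1 = 56: -167/56

-167/56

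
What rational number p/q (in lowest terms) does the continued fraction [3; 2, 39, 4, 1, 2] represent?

3885/1112

Use the convergent recurrence hₖ = aₖ·hₖ₋₁ + hₖ₋₂ (and likewise for the denominators kₖ):
a_0 = 3: 3/1
a_1 = 2: 7/2
a_2 = 39: 276/79
a_3 = 4: 1111/318
a_4 = 1: 1387/397
a_5 = 2: 3885/1112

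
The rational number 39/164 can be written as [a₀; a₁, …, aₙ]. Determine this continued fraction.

Repeatedly divide and take the remainder:
⌊39/164⌋ = 0, remainder 39
⌊164/39⌋ = 4, remainder 8
⌊39/8⌋ = 4, remainder 7
⌊8/7⌋ = 1, remainder 1
⌊7/1⌋ = 7, remainder 0

[0; 4, 4, 1, 7]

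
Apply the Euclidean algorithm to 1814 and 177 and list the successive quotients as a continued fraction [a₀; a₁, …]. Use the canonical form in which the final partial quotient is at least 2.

Run the Euclidean algorithm, recording each quotient:
1814 ÷ 177 → quotient 10, remainder 44
177 ÷ 44 → quotient 4, remainder 1
44 ÷ 1 → quotient 44, remainder 0

[10; 4, 44]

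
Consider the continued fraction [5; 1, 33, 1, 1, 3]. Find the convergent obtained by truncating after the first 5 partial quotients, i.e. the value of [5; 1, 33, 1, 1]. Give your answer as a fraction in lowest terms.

a_0 = 5: 5/1
a_1 = 1: 6/1
a_2 = 33: 203/34
a_3 = 1: 209/35
a_4 = 1: 412/69

412/69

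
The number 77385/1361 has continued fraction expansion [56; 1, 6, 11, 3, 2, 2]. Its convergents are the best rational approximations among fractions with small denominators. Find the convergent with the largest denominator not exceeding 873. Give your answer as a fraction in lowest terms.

a_0 = 56: 56/1  (≤ bound)
a_1 = 1: 57/1  (≤ bound)
a_2 = 6: 398/7  (≤ bound)
a_3 = 11: 4435/78  (≤ bound)
a_4 = 3: 13703/241  (≤ bound)
a_5 = 2: 31841/560  (≤ bound)
a_6 = 2: 77385/1361  (> 873, stop)

31841/560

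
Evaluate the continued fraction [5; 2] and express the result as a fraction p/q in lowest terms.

11/2

Start with 2.
5 + 1/(2/1) = 5 + 1/2 = 11/2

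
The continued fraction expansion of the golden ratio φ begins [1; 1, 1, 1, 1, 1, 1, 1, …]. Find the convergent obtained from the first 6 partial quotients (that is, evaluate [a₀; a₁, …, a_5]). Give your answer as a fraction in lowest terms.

13/8

Build up convergents one term at a time:
a_0 = 1: 1/1
a_1 = 1: 2/1
a_2 = 1: 3/2
a_3 = 1: 5/3
a_4 = 1: 8/5
a_5 = 1: 13/8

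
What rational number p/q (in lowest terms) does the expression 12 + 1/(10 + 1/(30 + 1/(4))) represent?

Collapse the nested fraction from the inside out:
Start with 4.
30 + 1/(4/1) = 30 + 1/4 = 121/4
10 + 1/(121/4) = 10 + 4/121 = 1214/121
12 + 1/(1214/121) = 12 + 121/1214 = 14689/1214

14689/1214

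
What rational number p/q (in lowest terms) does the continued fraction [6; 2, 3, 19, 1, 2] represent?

Start with 2.
1 + 1/(2/1) = 1 + 1/2 = 3/2
19 + 1/(3/2) = 19 + 2/3 = 59/3
3 + 1/(59/3) = 3 + 3/59 = 180/59
2 + 1/(180/59) = 2 + 59/180 = 419/180
6 + 1/(419/180) = 6 + 180/419 = 2694/419

2694/419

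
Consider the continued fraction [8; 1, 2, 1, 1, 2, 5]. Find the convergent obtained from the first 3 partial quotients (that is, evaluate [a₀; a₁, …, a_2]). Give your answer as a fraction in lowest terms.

26/3

Starting at the tail and folding back:
Start with 2.
1 + 1/(2/1) = 1 + 1/2 = 3/2
8 + 1/(3/2) = 8 + 2/3 = 26/3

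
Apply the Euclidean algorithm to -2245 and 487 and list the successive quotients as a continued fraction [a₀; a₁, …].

⌊-2245/487⌋ = -5, remainder 190
⌊487/190⌋ = 2, remainder 107
⌊190/107⌋ = 1, remainder 83
⌊107/83⌋ = 1, remainder 24
⌊83/24⌋ = 3, remainder 11
⌊24/11⌋ = 2, remainder 2
⌊11/2⌋ = 5, remainder 1
⌊2/1⌋ = 2, remainder 0

[-5; 2, 1, 1, 3, 2, 5, 2]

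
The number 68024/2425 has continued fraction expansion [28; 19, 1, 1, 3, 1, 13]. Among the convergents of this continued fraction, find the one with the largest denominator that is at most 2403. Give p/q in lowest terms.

a_0 = 28: 28/1  (≤ bound)
a_1 = 19: 533/19  (≤ bound)
a_2 = 1: 561/20  (≤ bound)
a_3 = 1: 1094/39  (≤ bound)
a_4 = 3: 3843/137  (≤ bound)
a_5 = 1: 4937/176  (≤ bound)
a_6 = 13: 68024/2425  (> 2403, stop)

4937/176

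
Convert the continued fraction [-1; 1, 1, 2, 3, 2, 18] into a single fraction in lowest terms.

-295/719

Start with 18.
2 + 1/(18/1) = 2 + 1/18 = 37/18
3 + 1/(37/18) = 3 + 18/37 = 129/37
2 + 1/(129/37) = 2 + 37/129 = 295/129
1 + 1/(295/129) = 1 + 129/295 = 424/295
1 + 1/(424/295) = 1 + 295/424 = 719/424
-1 + 1/(719/424) = -1 + 424/719 = -295/719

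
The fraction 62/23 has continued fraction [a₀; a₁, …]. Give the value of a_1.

Run the Euclidean algorithm, recording each quotient:
62 = 2·23 + 16, so a_0 = 2
23 = 1·16 + 7, so a_1 = 1

1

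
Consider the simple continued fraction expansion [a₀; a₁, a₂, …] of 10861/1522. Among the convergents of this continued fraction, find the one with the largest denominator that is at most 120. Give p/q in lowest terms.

157/22

a_0 = 7: 7/1  (≤ bound)
a_1 = 7: 50/7  (≤ bound)
a_2 = 2: 107/15  (≤ bound)
a_3 = 1: 157/22  (≤ bound)
a_4 = 5: 892/125  (> 120, stop)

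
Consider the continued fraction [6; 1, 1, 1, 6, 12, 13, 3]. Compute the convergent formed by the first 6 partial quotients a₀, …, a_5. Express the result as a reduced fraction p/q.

1616/243

a_0 = 6: 6/1
a_1 = 1: 7/1
a_2 = 1: 13/2
a_3 = 1: 20/3
a_4 = 6: 133/20
a_5 = 12: 1616/243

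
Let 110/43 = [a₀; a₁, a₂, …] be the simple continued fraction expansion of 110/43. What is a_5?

4

110 = 2·43 + 24, so a_0 = 2
43 = 1·24 + 19, so a_1 = 1
24 = 1·19 + 5, so a_2 = 1
19 = 3·5 + 4, so a_3 = 3
5 = 1·4 + 1, so a_4 = 1
4 = 4·1 + 0, so a_5 = 4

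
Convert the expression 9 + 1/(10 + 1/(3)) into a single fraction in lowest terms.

282/31

Collapse the nested fraction from the inside out:
Start with 3.
10 + 1/(3/1) = 10 + 1/3 = 31/3
9 + 1/(31/3) = 9 + 3/31 = 282/31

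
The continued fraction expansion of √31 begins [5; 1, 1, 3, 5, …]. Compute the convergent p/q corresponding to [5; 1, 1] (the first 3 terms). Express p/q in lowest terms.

11/2

Start with 1.
1 + 1/(1/1) = 1 + 1/1 = 2/1
5 + 1/(2/1) = 5 + 1/2 = 11/2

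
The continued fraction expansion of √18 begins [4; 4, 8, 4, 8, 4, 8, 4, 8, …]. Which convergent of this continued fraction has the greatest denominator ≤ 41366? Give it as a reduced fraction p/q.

List convergents until the denominator exceeds the bound:
a_0 = 4: 4/1  (≤ bound)
a_1 = 4: 17/4  (≤ bound)
a_2 = 8: 140/33  (≤ bound)
a_3 = 4: 577/136  (≤ bound)
a_4 = 8: 4756/1121  (≤ bound)
a_5 = 4: 19601/4620  (≤ bound)
a_6 = 8: 161564/38081  (≤ bound)
a_7 = 4: 665857/156944  (> 41366, stop)

161564/38081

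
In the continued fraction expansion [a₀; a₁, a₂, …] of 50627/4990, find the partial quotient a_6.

50627 ÷ 4990 → quotient 10, remainder 727
4990 ÷ 727 → quotient 6, remainder 628
727 ÷ 628 → quotient 1, remainder 99
628 ÷ 99 → quotient 6, remainder 34
99 ÷ 34 → quotient 2, remainder 31
34 ÷ 31 → quotient 1, remainder 3
31 ÷ 3 → quotient 10, remainder 1

10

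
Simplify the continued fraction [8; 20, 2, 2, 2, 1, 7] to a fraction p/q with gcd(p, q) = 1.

21523/2674

Start with 7.
1 + 1/(7/1) = 1 + 1/7 = 8/7
2 + 1/(8/7) = 2 + 7/8 = 23/8
2 + 1/(23/8) = 2 + 8/23 = 54/23
2 + 1/(54/23) = 2 + 23/54 = 131/54
20 + 1/(131/54) = 20 + 54/131 = 2674/131
8 + 1/(2674/131) = 8 + 131/2674 = 21523/2674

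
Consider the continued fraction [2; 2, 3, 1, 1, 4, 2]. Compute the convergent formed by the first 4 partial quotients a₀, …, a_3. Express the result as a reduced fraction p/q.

Start with 1.
3 + 1/(1/1) = 3 + 1/1 = 4/1
2 + 1/(4/1) = 2 + 1/4 = 9/4
2 + 1/(9/4) = 2 + 4/9 = 22/9

22/9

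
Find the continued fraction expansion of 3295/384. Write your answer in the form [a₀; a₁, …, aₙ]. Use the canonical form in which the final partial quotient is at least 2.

[8; 1, 1, 2, 1, 1, 2, 12]

3295 ÷ 384 → quotient 8, remainder 223
384 ÷ 223 → quotient 1, remainder 161
223 ÷ 161 → quotient 1, remainder 62
161 ÷ 62 → quotient 2, remainder 37
62 ÷ 37 → quotient 1, remainder 25
37 ÷ 25 → quotient 1, remainder 12
25 ÷ 12 → quotient 2, remainder 1
12 ÷ 1 → quotient 12, remainder 0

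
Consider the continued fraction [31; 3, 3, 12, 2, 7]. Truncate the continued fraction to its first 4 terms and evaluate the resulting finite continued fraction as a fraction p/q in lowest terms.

a_0 = 31: 31/1
a_1 = 3: 94/3
a_2 = 3: 313/10
a_3 = 12: 3850/123

3850/123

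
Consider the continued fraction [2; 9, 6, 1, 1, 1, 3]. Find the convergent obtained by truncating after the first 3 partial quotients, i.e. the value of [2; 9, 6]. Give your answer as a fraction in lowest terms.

116/55

Start with 6.
9 + 1/(6/1) = 9 + 1/6 = 55/6
2 + 1/(55/6) = 2 + 6/55 = 116/55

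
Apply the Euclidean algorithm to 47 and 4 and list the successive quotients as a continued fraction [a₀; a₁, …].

[11; 1, 3]

Repeatedly divide and take the remainder:
⌊47/4⌋ = 11, remainder 3
⌊4/3⌋ = 1, remainder 1
⌊3/1⌋ = 3, remainder 0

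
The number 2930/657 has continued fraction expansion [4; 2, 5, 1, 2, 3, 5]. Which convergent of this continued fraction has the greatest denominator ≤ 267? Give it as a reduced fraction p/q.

553/124

a_0 = 4: 4/1  (≤ bound)
a_1 = 2: 9/2  (≤ bound)
a_2 = 5: 49/11  (≤ bound)
a_3 = 1: 58/13  (≤ bound)
a_4 = 2: 165/37  (≤ bound)
a_5 = 3: 553/124  (≤ bound)
a_6 = 5: 2930/657  (> 267, stop)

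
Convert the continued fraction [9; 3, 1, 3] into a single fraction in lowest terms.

139/15

a_0 = 9: 9/1
a_1 = 3: 28/3
a_2 = 1: 37/4
a_3 = 3: 139/15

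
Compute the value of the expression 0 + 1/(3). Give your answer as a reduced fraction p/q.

1/3

Start with 3.
0 + 1/(3/1) = 0 + 1/3 = 1/3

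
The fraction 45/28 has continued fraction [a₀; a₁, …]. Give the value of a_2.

1

45 ÷ 28 → quotient 1, remainder 17
28 ÷ 17 → quotient 1, remainder 11
17 ÷ 11 → quotient 1, remainder 6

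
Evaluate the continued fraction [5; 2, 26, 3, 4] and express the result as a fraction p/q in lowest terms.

Collapse the nested fraction from the inside out:
Start with 4.
3 + 1/(4/1) = 3 + 1/4 = 13/4
26 + 1/(13/4) = 26 + 4/13 = 342/13
2 + 1/(342/13) = 2 + 13/342 = 697/342
5 + 1/(697/342) = 5 + 342/697 = 3827/697

3827/697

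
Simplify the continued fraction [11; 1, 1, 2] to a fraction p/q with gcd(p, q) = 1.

a_0 = 11: 11/1
a_1 = 1: 12/1
a_2 = 1: 23/2
a_3 = 2: 58/5

58/5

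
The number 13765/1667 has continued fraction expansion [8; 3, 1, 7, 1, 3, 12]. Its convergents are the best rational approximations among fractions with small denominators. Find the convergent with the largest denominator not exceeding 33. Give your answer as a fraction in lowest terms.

a_0 = 8: 8/1  (≤ bound)
a_1 = 3: 25/3  (≤ bound)
a_2 = 1: 33/4  (≤ bound)
a_3 = 7: 256/31  (≤ bound)
a_4 = 1: 289/35  (> 33, stop)

256/31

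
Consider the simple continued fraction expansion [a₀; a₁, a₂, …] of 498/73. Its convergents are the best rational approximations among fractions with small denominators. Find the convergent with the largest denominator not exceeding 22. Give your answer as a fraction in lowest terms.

List convergents until the denominator exceeds the bound:
a_0 = 6: 6/1  (≤ bound)
a_1 = 1: 7/1  (≤ bound)
a_2 = 4: 34/5  (≤ bound)
a_3 = 1: 41/6  (≤ bound)
a_4 = 1: 75/11  (≤ bound)
a_5 = 1: 116/17  (≤ bound)
a_6 = 1: 191/28  (> 22, stop)

116/17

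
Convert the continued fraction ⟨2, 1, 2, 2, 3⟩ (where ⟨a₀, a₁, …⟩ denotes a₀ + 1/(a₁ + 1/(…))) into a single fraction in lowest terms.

65/24

Start with 3.
2 + 1/(3/1) = 2 + 1/3 = 7/3
2 + 1/(7/3) = 2 + 3/7 = 17/7
1 + 1/(17/7) = 1 + 7/17 = 24/17
2 + 1/(24/17) = 2 + 17/24 = 65/24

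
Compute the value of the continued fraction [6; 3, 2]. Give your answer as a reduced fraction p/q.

44/7

a_0 = 6: 6/1
a_1 = 3: 19/3
a_2 = 2: 44/7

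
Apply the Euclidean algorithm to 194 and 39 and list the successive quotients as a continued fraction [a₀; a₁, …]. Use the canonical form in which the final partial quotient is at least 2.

[4; 1, 38]

194 ÷ 39 → quotient 4, remainder 38
39 ÷ 38 → quotient 1, remainder 1
38 ÷ 1 → quotient 38, remainder 0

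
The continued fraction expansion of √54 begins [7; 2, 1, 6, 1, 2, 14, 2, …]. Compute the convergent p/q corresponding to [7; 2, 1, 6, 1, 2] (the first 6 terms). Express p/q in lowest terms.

485/66

Start with 2.
1 + 1/(2/1) = 1 + 1/2 = 3/2
6 + 1/(3/2) = 6 + 2/3 = 20/3
1 + 1/(20/3) = 1 + 3/20 = 23/20
2 + 1/(23/20) = 2 + 20/23 = 66/23
7 + 1/(66/23) = 7 + 23/66 = 485/66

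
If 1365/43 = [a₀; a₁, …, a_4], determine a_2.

2

⌊1365/43⌋ = 31, remainder 32
⌊43/32⌋ = 1, remainder 11
⌊32/11⌋ = 2, remainder 10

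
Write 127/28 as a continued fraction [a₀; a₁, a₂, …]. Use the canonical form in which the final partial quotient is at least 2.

[4; 1, 1, 6, 2]

Run the Euclidean algorithm, recording each quotient:
⌊127/28⌋ = 4, remainder 15
⌊28/15⌋ = 1, remainder 13
⌊15/13⌋ = 1, remainder 2
⌊13/2⌋ = 6, remainder 1
⌊2/1⌋ = 2, remainder 0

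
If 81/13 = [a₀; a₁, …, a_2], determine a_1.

⌊81/13⌋ = 6, remainder 3
⌊13/3⌋ = 4, remainder 1

4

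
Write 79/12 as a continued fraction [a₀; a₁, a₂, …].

79 ÷ 12 → quotient 6, remainder 7
12 ÷ 7 → quotient 1, remainder 5
7 ÷ 5 → quotient 1, remainder 2
5 ÷ 2 → quotient 2, remainder 1
2 ÷ 1 → quotient 2, remainder 0

[6; 1, 1, 2, 2]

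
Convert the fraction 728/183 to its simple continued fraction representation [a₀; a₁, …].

728 = 3·183 + 179, so a_0 = 3
183 = 1·179 + 4, so a_1 = 1
179 = 44·4 + 3, so a_2 = 44
4 = 1·3 + 1, so a_3 = 1
3 = 3·1 + 0, so a_4 = 3

[3; 1, 44, 1, 3]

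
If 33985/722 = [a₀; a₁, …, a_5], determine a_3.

2

Apply division with remainder until the remainder is 0:
33985 ÷ 722 → quotient 47, remainder 51
722 ÷ 51 → quotient 14, remainder 8
51 ÷ 8 → quotient 6, remainder 3
8 ÷ 3 → quotient 2, remainder 2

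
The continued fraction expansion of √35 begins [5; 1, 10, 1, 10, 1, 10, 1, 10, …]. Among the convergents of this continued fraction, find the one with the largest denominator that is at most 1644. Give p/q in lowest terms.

List convergents until the denominator exceeds the bound:
a_0 = 5: 5/1  (≤ bound)
a_1 = 1: 6/1  (≤ bound)
a_2 = 10: 65/11  (≤ bound)
a_3 = 1: 71/12  (≤ bound)
a_4 = 10: 775/131  (≤ bound)
a_5 = 1: 846/143  (≤ bound)
a_6 = 10: 9235/1561  (≤ bound)
a_7 = 1: 10081/1704  (> 1644, stop)

9235/1561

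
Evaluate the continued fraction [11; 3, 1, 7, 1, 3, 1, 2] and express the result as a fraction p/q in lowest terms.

5381/478

Start with 2.
1 + 1/(2/1) = 1 + 1/2 = 3/2
3 + 1/(3/2) = 3 + 2/3 = 11/3
1 + 1/(11/3) = 1 + 3/11 = 14/11
7 + 1/(14/11) = 7 + 11/14 = 109/14
1 + 1/(109/14) = 1 + 14/109 = 123/109
3 + 1/(123/109) = 3 + 109/123 = 478/123
11 + 1/(478/123) = 11 + 123/478 = 5381/478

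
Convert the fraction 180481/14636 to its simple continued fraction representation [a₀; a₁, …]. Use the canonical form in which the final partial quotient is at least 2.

Apply division with remainder until the remainder is 0:
180481 = 12·14636 + 4849, so a_0 = 12
14636 = 3·4849 + 89, so a_1 = 3
4849 = 54·89 + 43, so a_2 = 54
89 = 2·43 + 3, so a_3 = 2
43 = 14·3 + 1, so a_4 = 14
3 = 3·1 + 0, so a_5 = 3

[12; 3, 54, 2, 14, 3]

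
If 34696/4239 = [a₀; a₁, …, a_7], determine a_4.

34696 = 8·4239 + 784, so a_0 = 8
4239 = 5·784 + 319, so a_1 = 5
784 = 2·319 + 146, so a_2 = 2
319 = 2·146 + 27, so a_3 = 2
146 = 5·27 + 11, so a_4 = 5

5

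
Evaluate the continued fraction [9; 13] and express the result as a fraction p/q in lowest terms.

118/13

a_0 = 9: 9/1
a_1 = 13: 118/13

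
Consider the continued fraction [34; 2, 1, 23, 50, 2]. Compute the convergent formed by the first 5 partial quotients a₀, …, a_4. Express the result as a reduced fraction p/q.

122003/3553

a_0 = 34: 34/1
a_1 = 2: 69/2
a_2 = 1: 103/3
a_3 = 23: 2438/71
a_4 = 50: 122003/3553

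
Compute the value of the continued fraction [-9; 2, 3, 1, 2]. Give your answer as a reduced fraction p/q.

Collapse the nested fraction from the inside out:
Start with 2.
1 + 1/(2/1) = 1 + 1/2 = 3/2
3 + 1/(3/2) = 3 + 2/3 = 11/3
2 + 1/(11/3) = 2 + 3/11 = 25/11
-9 + 1/(25/11) = -9 + 11/25 = -214/25

-214/25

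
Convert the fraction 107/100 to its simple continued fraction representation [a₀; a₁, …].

[1; 14, 3, 2]

107 = 1·100 + 7, so a_0 = 1
100 = 14·7 + 2, so a_1 = 14
7 = 3·2 + 1, so a_2 = 3
2 = 2·1 + 0, so a_3 = 2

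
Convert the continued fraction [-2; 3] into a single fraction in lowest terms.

Starting at the tail and folding back:
Start with 3.
-2 + 1/(3/1) = -2 + 1/3 = -5/3

-5/3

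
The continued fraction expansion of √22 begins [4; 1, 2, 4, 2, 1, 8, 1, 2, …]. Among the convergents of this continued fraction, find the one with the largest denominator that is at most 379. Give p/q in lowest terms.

1712/365

a_0 = 4: 4/1  (≤ bound)
a_1 = 1: 5/1  (≤ bound)
a_2 = 2: 14/3  (≤ bound)
a_3 = 4: 61/13  (≤ bound)
a_4 = 2: 136/29  (≤ bound)
a_5 = 1: 197/42  (≤ bound)
a_6 = 8: 1712/365  (≤ bound)
a_7 = 1: 1909/407  (> 379, stop)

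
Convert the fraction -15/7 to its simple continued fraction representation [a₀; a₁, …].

Run the Euclidean algorithm, recording each quotient:
-15 = -3·7 + 6, so a_0 = -3
7 = 1·6 + 1, so a_1 = 1
6 = 6·1 + 0, so a_2 = 6

[-3; 1, 6]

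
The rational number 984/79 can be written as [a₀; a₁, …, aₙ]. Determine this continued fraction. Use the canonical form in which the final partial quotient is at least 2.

Run the Euclidean algorithm, recording each quotient:
⌊984/79⌋ = 12, remainder 36
⌊79/36⌋ = 2, remainder 7
⌊36/7⌋ = 5, remainder 1
⌊7/1⌋ = 7, remainder 0

[12; 2, 5, 7]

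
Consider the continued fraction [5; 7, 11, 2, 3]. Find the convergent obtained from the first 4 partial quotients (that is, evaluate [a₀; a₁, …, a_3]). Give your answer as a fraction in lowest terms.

Compute successive convergents:
a_0 = 5: 5/1
a_1 = 7: 36/7
a_2 = 11: 401/78
a_3 = 2: 838/163

838/163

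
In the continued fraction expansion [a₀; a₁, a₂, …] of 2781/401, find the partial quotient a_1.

1

2781 = 6·401 + 375, so a_0 = 6
401 = 1·375 + 26, so a_1 = 1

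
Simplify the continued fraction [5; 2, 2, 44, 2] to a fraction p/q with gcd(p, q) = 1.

2425/449

Starting at the tail and folding back:
Start with 2.
44 + 1/(2/1) = 44 + 1/2 = 89/2
2 + 1/(89/2) = 2 + 2/89 = 180/89
2 + 1/(180/89) = 2 + 89/180 = 449/180
5 + 1/(449/180) = 5 + 180/449 = 2425/449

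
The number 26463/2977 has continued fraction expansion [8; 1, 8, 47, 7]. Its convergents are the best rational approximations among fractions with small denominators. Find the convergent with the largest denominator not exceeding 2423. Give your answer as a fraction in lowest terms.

a_0 = 8: 8/1  (≤ bound)
a_1 = 1: 9/1  (≤ bound)
a_2 = 8: 80/9  (≤ bound)
a_3 = 47: 3769/424  (≤ bound)
a_4 = 7: 26463/2977  (> 2423, stop)

3769/424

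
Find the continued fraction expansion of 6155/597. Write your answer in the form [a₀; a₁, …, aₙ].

[10; 3, 4, 2, 2, 8]

Apply division with remainder until the remainder is 0:
⌊6155/597⌋ = 10, remainder 185
⌊597/185⌋ = 3, remainder 42
⌊185/42⌋ = 4, remainder 17
⌊42/17⌋ = 2, remainder 8
⌊17/8⌋ = 2, remainder 1
⌊8/1⌋ = 8, remainder 0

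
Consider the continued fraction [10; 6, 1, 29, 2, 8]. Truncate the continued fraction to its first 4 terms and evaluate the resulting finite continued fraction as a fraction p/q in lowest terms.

2120/209

Use the convergent recurrence hₖ = aₖ·hₖ₋₁ + hₖ₋₂ (and likewise for the denominators kₖ):
a_0 = 10: 10/1
a_1 = 6: 61/6
a_2 = 1: 71/7
a_3 = 29: 2120/209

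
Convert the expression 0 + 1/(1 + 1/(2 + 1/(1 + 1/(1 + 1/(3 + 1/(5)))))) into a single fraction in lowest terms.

Start with 5.
3 + 1/(5/1) = 3 + 1/5 = 16/5
1 + 1/(16/5) = 1 + 5/16 = 21/16
1 + 1/(21/16) = 1 + 16/21 = 37/21
2 + 1/(37/21) = 2 + 21/37 = 95/37
1 + 1/(95/37) = 1 + 37/95 = 132/95
0 + 1/(132/95) = 0 + 95/132 = 95/132

95/132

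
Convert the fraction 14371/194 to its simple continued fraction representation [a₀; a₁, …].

[74; 12, 1, 14]

14371 ÷ 194 → quotient 74, remainder 15
194 ÷ 15 → quotient 12, remainder 14
15 ÷ 14 → quotient 1, remainder 1
14 ÷ 1 → quotient 14, remainder 0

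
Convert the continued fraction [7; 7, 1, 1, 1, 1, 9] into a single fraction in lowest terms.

Collapse the nested fraction from the inside out:
Start with 9.
1 + 1/(9/1) = 1 + 1/9 = 10/9
1 + 1/(10/9) = 1 + 9/10 = 19/10
1 + 1/(19/10) = 1 + 10/19 = 29/19
1 + 1/(29/19) = 1 + 19/29 = 48/29
7 + 1/(48/29) = 7 + 29/48 = 365/48
7 + 1/(365/48) = 7 + 48/365 = 2603/365

2603/365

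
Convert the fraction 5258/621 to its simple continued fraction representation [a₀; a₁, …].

Repeatedly divide and take the remainder:
5258 ÷ 621 → quotient 8, remainder 290
621 ÷ 290 → quotient 2, remainder 41
290 ÷ 41 → quotient 7, remainder 3
41 ÷ 3 → quotient 13, remainder 2
3 ÷ 2 → quotient 1, remainder 1
2 ÷ 1 → quotient 2, remainder 0

[8; 2, 7, 13, 1, 2]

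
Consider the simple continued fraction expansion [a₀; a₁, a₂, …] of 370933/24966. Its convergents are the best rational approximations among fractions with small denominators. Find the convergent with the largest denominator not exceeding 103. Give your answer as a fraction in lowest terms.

List convergents until the denominator exceeds the bound:
a_0 = 14: 14/1  (≤ bound)
a_1 = 1: 15/1  (≤ bound)
a_2 = 6: 104/7  (≤ bound)
a_3 = 53: 5527/372  (> 103, stop)

104/7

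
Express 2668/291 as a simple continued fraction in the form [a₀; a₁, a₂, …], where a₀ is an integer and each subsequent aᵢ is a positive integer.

[9; 5, 1, 15, 3]

Repeatedly divide and take the remainder:
⌊2668/291⌋ = 9, remainder 49
⌊291/49⌋ = 5, remainder 46
⌊49/46⌋ = 1, remainder 3
⌊46/3⌋ = 15, remainder 1
⌊3/1⌋ = 3, remainder 0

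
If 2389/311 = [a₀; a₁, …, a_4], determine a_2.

2389 = 7·311 + 212, so a_0 = 7
311 = 1·212 + 99, so a_1 = 1
212 = 2·99 + 14, so a_2 = 2

2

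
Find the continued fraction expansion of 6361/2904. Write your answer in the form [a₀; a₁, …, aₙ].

[2; 5, 3, 1, 45, 3]

Repeatedly divide and take the remainder:
6361 ÷ 2904 → quotient 2, remainder 553
2904 ÷ 553 → quotient 5, remainder 139
553 ÷ 139 → quotient 3, remainder 136
139 ÷ 136 → quotient 1, remainder 3
136 ÷ 3 → quotient 45, remainder 1
3 ÷ 1 → quotient 3, remainder 0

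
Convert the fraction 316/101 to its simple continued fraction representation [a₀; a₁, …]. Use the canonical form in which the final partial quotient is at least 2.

316 = 3·101 + 13, so a_0 = 3
101 = 7·13 + 10, so a_1 = 7
13 = 1·10 + 3, so a_2 = 1
10 = 3·3 + 1, so a_3 = 3
3 = 3·1 + 0, so a_4 = 3

[3; 7, 1, 3, 3]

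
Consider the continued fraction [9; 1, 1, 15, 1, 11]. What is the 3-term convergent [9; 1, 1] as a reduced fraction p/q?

Start with 1.
1 + 1/(1/1) = 1 + 1/1 = 2/1
9 + 1/(2/1) = 9 + 1/2 = 19/2

19/2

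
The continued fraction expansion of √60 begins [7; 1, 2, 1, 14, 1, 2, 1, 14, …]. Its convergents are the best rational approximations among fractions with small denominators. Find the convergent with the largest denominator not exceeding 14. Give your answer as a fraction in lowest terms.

List convergents until the denominator exceeds the bound:
a_0 = 7: 7/1  (≤ bound)
a_1 = 1: 8/1  (≤ bound)
a_2 = 2: 23/3  (≤ bound)
a_3 = 1: 31/4  (≤ bound)
a_4 = 14: 457/59  (> 14, stop)

31/4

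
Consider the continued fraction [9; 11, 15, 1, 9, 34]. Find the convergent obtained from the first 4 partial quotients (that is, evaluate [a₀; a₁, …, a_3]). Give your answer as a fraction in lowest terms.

1609/177

Compute successive convergents:
a_0 = 9: 9/1
a_1 = 11: 100/11
a_2 = 15: 1509/166
a_3 = 1: 1609/177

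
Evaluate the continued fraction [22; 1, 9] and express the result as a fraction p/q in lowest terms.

229/10

Starting at the tail and folding back:
Start with 9.
1 + 1/(9/1) = 1 + 1/9 = 10/9
22 + 1/(10/9) = 22 + 9/10 = 229/10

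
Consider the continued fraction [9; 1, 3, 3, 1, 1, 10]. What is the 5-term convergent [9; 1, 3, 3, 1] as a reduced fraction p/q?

166/17

Start with 1.
3 + 1/(1/1) = 3 + 1/1 = 4/1
3 + 1/(4/1) = 3 + 1/4 = 13/4
1 + 1/(13/4) = 1 + 4/13 = 17/13
9 + 1/(17/13) = 9 + 13/17 = 166/17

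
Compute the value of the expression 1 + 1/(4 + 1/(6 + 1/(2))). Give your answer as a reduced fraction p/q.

67/54

Start with 2.
6 + 1/(2/1) = 6 + 1/2 = 13/2
4 + 1/(13/2) = 4 + 2/13 = 54/13
1 + 1/(54/13) = 1 + 13/54 = 67/54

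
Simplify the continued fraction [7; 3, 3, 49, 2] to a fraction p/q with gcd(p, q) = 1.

Collapse the nested fraction from the inside out:
Start with 2.
49 + 1/(2/1) = 49 + 1/2 = 99/2
3 + 1/(99/2) = 3 + 2/99 = 299/99
3 + 1/(299/99) = 3 + 99/299 = 996/299
7 + 1/(996/299) = 7 + 299/996 = 7271/996

7271/996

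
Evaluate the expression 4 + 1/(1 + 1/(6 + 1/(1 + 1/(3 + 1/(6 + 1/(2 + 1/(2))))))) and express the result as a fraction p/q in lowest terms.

Start with 2.
2 + 1/(2/1) = 2 + 1/2 = 5/2
6 + 1/(5/2) = 6 + 2/5 = 32/5
3 + 1/(32/5) = 3 + 5/32 = 101/32
1 + 1/(101/32) = 1 + 32/101 = 133/101
6 + 1/(133/101) = 6 + 101/133 = 899/133
1 + 1/(899/133) = 1 + 133/899 = 1032/899
4 + 1/(1032/899) = 4 + 899/1032 = 5027/1032

5027/1032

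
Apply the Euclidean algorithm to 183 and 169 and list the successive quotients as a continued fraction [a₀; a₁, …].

183 = 1·169 + 14, so a_0 = 1
169 = 12·14 + 1, so a_1 = 12
14 = 14·1 + 0, so a_2 = 14

[1; 12, 14]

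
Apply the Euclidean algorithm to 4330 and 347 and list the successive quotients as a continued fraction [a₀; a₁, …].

[12; 2, 11, 15]

4330 ÷ 347 → quotient 12, remainder 166
347 ÷ 166 → quotient 2, remainder 15
166 ÷ 15 → quotient 11, remainder 1
15 ÷ 1 → quotient 15, remainder 0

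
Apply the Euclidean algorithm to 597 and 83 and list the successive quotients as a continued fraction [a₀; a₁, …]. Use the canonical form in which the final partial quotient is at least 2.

[7; 5, 5, 3]

Run the Euclidean algorithm, recording each quotient:
⌊597/83⌋ = 7, remainder 16
⌊83/16⌋ = 5, remainder 3
⌊16/3⌋ = 5, remainder 1
⌊3/1⌋ = 3, remainder 0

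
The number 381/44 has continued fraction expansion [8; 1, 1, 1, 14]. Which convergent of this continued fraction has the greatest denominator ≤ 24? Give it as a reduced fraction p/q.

List convergents until the denominator exceeds the bound:
a_0 = 8: 8/1  (≤ bound)
a_1 = 1: 9/1  (≤ bound)
a_2 = 1: 17/2  (≤ bound)
a_3 = 1: 26/3  (≤ bound)
a_4 = 14: 381/44  (> 24, stop)

26/3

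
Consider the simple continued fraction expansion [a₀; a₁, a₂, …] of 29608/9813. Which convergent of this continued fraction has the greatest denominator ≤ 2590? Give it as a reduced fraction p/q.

5431/1800

List convergents until the denominator exceeds the bound:
a_0 = 3: 3/1  (≤ bound)
a_1 = 58: 175/58  (≤ bound)
a_2 = 15: 2628/871  (≤ bound)
a_3 = 2: 5431/1800  (≤ bound)
a_4 = 1: 8059/2671  (> 2590, stop)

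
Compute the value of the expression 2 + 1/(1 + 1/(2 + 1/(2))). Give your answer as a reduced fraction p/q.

a_0 = 2: 2/1
a_1 = 1: 3/1
a_2 = 2: 8/3
a_3 = 2: 19/7

19/7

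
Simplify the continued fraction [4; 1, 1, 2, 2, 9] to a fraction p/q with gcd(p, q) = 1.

a_0 = 4: 4/1
a_1 = 1: 5/1
a_2 = 1: 9/2
a_3 = 2: 23/5
a_4 = 2: 55/12
a_5 = 9: 518/113

518/113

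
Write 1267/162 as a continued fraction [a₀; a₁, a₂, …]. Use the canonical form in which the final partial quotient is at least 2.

Apply division with remainder until the remainder is 0:
⌊1267/162⌋ = 7, remainder 133
⌊162/133⌋ = 1, remainder 29
⌊133/29⌋ = 4, remainder 17
⌊29/17⌋ = 1, remainder 12
⌊17/12⌋ = 1, remainder 5
⌊12/5⌋ = 2, remainder 2
⌊5/2⌋ = 2, remainder 1
⌊2/1⌋ = 2, remainder 0

[7; 1, 4, 1, 1, 2, 2, 2]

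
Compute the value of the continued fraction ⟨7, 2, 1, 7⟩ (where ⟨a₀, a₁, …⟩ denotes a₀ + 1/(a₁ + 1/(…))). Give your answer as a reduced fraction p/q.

Start with 7.
1 + 1/(7/1) = 1 + 1/7 = 8/7
2 + 1/(8/7) = 2 + 7/8 = 23/8
7 + 1/(23/8) = 7 + 8/23 = 169/23

169/23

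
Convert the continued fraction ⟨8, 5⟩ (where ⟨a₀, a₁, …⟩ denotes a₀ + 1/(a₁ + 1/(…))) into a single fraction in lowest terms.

Starting at the tail and folding back:
Start with 5.
8 + 1/(5/1) = 8 + 1/5 = 41/5

41/5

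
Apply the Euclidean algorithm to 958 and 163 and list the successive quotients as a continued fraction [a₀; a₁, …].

958 ÷ 163 → quotient 5, remainder 143
163 ÷ 143 → quotient 1, remainder 20
143 ÷ 20 → quotient 7, remainder 3
20 ÷ 3 → quotient 6, remainder 2
3 ÷ 2 → quotient 1, remainder 1
2 ÷ 1 → quotient 2, remainder 0

[5; 1, 7, 6, 1, 2]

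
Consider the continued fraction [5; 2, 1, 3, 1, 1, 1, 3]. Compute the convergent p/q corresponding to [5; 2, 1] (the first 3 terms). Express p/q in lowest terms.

16/3

Build up convergents one term at a time:
a_0 = 5: 5/1
a_1 = 2: 11/2
a_2 = 1: 16/3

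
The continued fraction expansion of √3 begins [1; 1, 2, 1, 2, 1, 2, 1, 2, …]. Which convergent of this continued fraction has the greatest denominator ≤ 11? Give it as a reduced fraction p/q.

List convergents until the denominator exceeds the bound:
a_0 = 1: 1/1  (≤ bound)
a_1 = 1: 2/1  (≤ bound)
a_2 = 2: 5/3  (≤ bound)
a_3 = 1: 7/4  (≤ bound)
a_4 = 2: 19/11  (≤ bound)
a_5 = 1: 26/15  (> 11, stop)

19/11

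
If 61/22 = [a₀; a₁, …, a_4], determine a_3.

2

61 ÷ 22 → quotient 2, remainder 17
22 ÷ 17 → quotient 1, remainder 5
17 ÷ 5 → quotient 3, remainder 2
5 ÷ 2 → quotient 2, remainder 1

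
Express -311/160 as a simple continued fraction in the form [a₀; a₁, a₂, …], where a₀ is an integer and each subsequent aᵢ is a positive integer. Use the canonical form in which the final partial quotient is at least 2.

[-2; 17, 1, 3, 2]

-311 ÷ 160 → quotient -2, remainder 9
160 ÷ 9 → quotient 17, remainder 7
9 ÷ 7 → quotient 1, remainder 2
7 ÷ 2 → quotient 3, remainder 1
2 ÷ 1 → quotient 2, remainder 0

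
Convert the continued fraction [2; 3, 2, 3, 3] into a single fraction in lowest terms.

Start with 3.
3 + 1/(3/1) = 3 + 1/3 = 10/3
2 + 1/(10/3) = 2 + 3/10 = 23/10
3 + 1/(23/10) = 3 + 10/23 = 79/23
2 + 1/(79/23) = 2 + 23/79 = 181/79

181/79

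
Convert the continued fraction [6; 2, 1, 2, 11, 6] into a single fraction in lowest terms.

3531/554

Start with 6.
11 + 1/(6/1) = 11 + 1/6 = 67/6
2 + 1/(67/6) = 2 + 6/67 = 140/67
1 + 1/(140/67) = 1 + 67/140 = 207/140
2 + 1/(207/140) = 2 + 140/207 = 554/207
6 + 1/(554/207) = 6 + 207/554 = 3531/554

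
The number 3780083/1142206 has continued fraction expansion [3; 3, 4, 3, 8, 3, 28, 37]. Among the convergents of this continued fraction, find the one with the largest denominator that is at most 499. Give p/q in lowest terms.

a_0 = 3: 3/1  (≤ bound)
a_1 = 3: 10/3  (≤ bound)
a_2 = 4: 43/13  (≤ bound)
a_3 = 3: 139/42  (≤ bound)
a_4 = 8: 1155/349  (≤ bound)
a_5 = 3: 3604/1089  (> 499, stop)

1155/349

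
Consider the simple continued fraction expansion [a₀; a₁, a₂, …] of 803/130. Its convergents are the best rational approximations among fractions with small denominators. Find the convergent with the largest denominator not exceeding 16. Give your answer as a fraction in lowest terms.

68/11

a_0 = 6: 6/1  (≤ bound)
a_1 = 5: 31/5  (≤ bound)
a_2 = 1: 37/6  (≤ bound)
a_3 = 1: 68/11  (≤ bound)
a_4 = 1: 105/17  (> 16, stop)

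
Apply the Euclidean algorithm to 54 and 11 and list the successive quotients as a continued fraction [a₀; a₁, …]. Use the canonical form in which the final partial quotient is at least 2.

[4; 1, 10]

Run the Euclidean algorithm, recording each quotient:
54 = 4·11 + 10, so a_0 = 4
11 = 1·10 + 1, so a_1 = 1
10 = 10·1 + 0, so a_2 = 10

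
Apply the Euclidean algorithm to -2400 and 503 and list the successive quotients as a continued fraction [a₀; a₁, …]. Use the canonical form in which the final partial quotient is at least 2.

-2400 ÷ 503 → quotient -5, remainder 115
503 ÷ 115 → quotient 4, remainder 43
115 ÷ 43 → quotient 2, remainder 29
43 ÷ 29 → quotient 1, remainder 14
29 ÷ 14 → quotient 2, remainder 1
14 ÷ 1 → quotient 14, remainder 0

[-5; 4, 2, 1, 2, 14]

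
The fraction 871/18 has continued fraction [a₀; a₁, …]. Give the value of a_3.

871 = 48·18 + 7, so a_0 = 48
18 = 2·7 + 4, so a_1 = 2
7 = 1·4 + 3, so a_2 = 1
4 = 1·3 + 1, so a_3 = 1

1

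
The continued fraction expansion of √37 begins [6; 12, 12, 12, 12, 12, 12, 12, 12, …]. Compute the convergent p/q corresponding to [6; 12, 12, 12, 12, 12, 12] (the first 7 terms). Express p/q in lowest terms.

Start with 12.
12 + 1/(12/1) = 12 + 1/12 = 145/12
12 + 1/(145/12) = 12 + 12/145 = 1752/145
12 + 1/(1752/145) = 12 + 145/1752 = 21169/1752
12 + 1/(21169/1752) = 12 + 1752/21169 = 255780/21169
12 + 1/(255780/21169) = 12 + 21169/255780 = 3090529/255780
6 + 1/(3090529/255780) = 6 + 255780/3090529 = 18798954/3090529

18798954/3090529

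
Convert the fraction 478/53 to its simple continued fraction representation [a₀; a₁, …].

[9; 53]

Run the Euclidean algorithm, recording each quotient:
⌊478/53⌋ = 9, remainder 1
⌊53/1⌋ = 53, remainder 0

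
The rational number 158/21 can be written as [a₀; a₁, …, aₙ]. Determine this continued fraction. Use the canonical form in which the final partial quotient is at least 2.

[7; 1, 1, 10]

⌊158/21⌋ = 7, remainder 11
⌊21/11⌋ = 1, remainder 10
⌊11/10⌋ = 1, remainder 1
⌊10/1⌋ = 10, remainder 0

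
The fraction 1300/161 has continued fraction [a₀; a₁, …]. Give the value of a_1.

13

Repeatedly divide and take the remainder:
1300 ÷ 161 → quotient 8, remainder 12
161 ÷ 12 → quotient 13, remainder 5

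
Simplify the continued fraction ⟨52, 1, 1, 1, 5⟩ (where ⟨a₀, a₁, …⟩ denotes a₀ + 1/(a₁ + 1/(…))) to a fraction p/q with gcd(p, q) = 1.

Start with 5.
1 + 1/(5/1) = 1 + 1/5 = 6/5
1 + 1/(6/5) = 1 + 5/6 = 11/6
1 + 1/(11/6) = 1 + 6/11 = 17/11
52 + 1/(17/11) = 52 + 11/17 = 895/17

895/17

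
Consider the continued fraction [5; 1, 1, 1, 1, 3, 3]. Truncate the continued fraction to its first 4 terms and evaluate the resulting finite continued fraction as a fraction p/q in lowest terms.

17/3

Build up convergents one term at a time:
a_0 = 5: 5/1
a_1 = 1: 6/1
a_2 = 1: 11/2
a_3 = 1: 17/3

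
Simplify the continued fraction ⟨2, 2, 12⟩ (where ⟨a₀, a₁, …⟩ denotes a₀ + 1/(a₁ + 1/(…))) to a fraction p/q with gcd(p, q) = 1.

Build up convergents one term at a time:
a_0 = 2: 2/1
a_1 = 2: 5/2
a_2 = 12: 62/25

62/25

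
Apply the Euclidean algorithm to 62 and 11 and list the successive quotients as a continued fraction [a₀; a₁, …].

⌊62/11⌋ = 5, remainder 7
⌊11/7⌋ = 1, remainder 4
⌊7/4⌋ = 1, remainder 3
⌊4/3⌋ = 1, remainder 1
⌊3/1⌋ = 3, remainder 0

[5; 1, 1, 1, 3]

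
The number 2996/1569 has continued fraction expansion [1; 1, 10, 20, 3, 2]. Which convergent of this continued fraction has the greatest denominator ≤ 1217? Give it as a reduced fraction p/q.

1287/674

a_0 = 1: 1/1  (≤ bound)
a_1 = 1: 2/1  (≤ bound)
a_2 = 10: 21/11  (≤ bound)
a_3 = 20: 422/221  (≤ bound)
a_4 = 3: 1287/674  (≤ bound)
a_5 = 2: 2996/1569  (> 1217, stop)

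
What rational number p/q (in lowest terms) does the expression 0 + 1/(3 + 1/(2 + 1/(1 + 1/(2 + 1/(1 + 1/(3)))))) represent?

41/138

Start with 3.
1 + 1/(3/1) = 1 + 1/3 = 4/3
2 + 1/(4/3) = 2 + 3/4 = 11/4
1 + 1/(11/4) = 1 + 4/11 = 15/11
2 + 1/(15/11) = 2 + 11/15 = 41/15
3 + 1/(41/15) = 3 + 15/41 = 138/41
0 + 1/(138/41) = 0 + 41/138 = 41/138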